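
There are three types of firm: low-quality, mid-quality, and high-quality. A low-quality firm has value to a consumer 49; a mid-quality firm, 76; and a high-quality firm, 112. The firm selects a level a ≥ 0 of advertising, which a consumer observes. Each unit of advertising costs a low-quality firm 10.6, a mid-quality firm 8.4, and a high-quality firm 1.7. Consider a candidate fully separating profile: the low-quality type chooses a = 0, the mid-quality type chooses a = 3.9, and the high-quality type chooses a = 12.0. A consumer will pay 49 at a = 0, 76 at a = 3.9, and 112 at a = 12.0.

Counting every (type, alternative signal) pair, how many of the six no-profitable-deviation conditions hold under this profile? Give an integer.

5

Low-quality (own payoff 49): to a=3.9 gives 76 − 10.6×3.9 = 34.66 → no gain ✓; to a=12.0 gives 112 − 10.6×12.0 = -15.2 → no gain ✓.
Mid-quality (own payoff 76 − 8.4×3.9 = 43.24): to a=0 gives 49 → profitable ✗; to a=12.0 gives 112 − 8.4×12.0 = 11.2 → no gain ✓.
High-quality (own payoff 112 − 1.7×12.0 = 91.6): to a=0 gives 49 → no gain ✓; to a=3.9 gives 76 − 1.7×3.9 = 69.37 → no gain ✓.
5 of the 6 constraints hold; not an equilibrium.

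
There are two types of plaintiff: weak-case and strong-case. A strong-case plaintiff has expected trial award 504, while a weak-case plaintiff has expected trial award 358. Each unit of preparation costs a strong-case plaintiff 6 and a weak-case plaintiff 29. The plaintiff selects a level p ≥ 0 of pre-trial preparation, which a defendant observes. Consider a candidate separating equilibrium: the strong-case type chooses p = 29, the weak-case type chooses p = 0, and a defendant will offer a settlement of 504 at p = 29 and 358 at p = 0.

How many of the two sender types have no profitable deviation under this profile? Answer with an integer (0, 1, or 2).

Strong-case type: signal → 504 − 6 × 29 = 330; deviate to 0 → 358. IC fails (330 < 358).
Weak-case type: stay at 0 → 358; mimic → 504 − 29 × 29 = -337. IC holds (358 ≥ -337).
1 of 2 constraints hold, so this profile is not an equilibrium.

1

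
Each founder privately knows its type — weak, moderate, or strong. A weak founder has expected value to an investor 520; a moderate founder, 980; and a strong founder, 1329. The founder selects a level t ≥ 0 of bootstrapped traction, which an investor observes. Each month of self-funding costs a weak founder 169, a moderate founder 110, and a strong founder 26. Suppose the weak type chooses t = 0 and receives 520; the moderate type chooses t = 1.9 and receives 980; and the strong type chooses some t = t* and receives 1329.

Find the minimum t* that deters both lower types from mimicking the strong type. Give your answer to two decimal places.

Weak type (on-path payoff 520) won't mimic when 520 ≥ 1329 − 169·t*, i.e. t* ≥ 4.79.
Moderate type (on-path payoff 980 − 110×1.9 = 771) won't mimic when 771 ≥ 1329 − 110·t*, i.e. t* ≥ 5.07.
Both must hold, so t* = max(4.79, 5.07) = 5.07. The moderate type's constraint binds.

5.07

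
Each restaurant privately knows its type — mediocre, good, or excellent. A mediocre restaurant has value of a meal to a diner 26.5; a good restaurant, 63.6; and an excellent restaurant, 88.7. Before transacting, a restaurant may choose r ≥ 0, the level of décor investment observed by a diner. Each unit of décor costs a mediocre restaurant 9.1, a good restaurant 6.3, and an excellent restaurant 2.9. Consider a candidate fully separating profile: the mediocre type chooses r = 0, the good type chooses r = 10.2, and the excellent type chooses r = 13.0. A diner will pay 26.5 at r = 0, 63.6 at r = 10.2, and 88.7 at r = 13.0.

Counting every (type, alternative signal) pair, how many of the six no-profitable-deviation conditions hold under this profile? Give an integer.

Excellent (own payoff 88.7 − 2.9×13.0 = 51): to r=0 gives 26.5 → no gain ✓; to r=10.2 gives 63.6 − 2.9×10.2 = 34.02 → no gain ✓.
Good (own payoff 63.6 − 6.3×10.2 = -0.66): to r=0 gives 26.5 → profitable ✗; to r=13.0 gives 88.7 − 6.3×13.0 = 6.8 → profitable ✗.
Mediocre (own payoff 26.5): to r=10.2 gives 63.6 − 9.1×10.2 = -29.22 → no gain ✓; to r=13.0 gives 88.7 − 9.1×13.0 = -29.6 → no gain ✓.
4 of the 6 constraints hold; not an equilibrium.

4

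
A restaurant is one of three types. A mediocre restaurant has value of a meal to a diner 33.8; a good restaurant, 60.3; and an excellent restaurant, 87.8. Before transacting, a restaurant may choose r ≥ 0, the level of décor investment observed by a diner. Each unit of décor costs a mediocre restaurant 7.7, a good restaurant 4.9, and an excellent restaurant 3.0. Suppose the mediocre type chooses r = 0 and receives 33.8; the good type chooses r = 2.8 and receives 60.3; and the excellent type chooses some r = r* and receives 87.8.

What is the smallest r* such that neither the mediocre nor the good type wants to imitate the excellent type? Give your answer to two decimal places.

Mediocre type (on-path payoff 33.8) won't mimic when 33.8 ≥ 87.8 − 7.7·r*, i.e. r* ≥ 7.01.
Good type (on-path payoff 60.3 − 4.9×2.8 = 46.58) won't mimic when 46.58 ≥ 87.8 − 4.9·r*, i.e. r* ≥ 8.41.
Both must hold, so r* = max(7.01, 8.41) = 8.41. The good type's constraint binds.

8.41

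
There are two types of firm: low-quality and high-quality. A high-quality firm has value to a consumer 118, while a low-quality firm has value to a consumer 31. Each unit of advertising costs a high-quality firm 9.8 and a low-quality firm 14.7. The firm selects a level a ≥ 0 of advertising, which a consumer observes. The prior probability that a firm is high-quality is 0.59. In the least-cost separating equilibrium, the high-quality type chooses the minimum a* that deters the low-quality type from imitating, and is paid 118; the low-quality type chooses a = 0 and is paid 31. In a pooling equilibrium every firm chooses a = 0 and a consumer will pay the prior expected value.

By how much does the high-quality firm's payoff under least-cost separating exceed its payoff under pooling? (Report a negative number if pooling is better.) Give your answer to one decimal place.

Least-cost separating signal: a* solves 31 = 118 − 14.7·a*, so a* = (118 − 31)/14.7 ≈ 5.9184.
High-quality type's separating payoff: 118 − 9.8 × a* = 118 − 9.8 × (118 − 31)/14.7 = 118 − 852.6/14.7 = 60.
Pooling payoff: 0.59 × 118 + 0.41 × 31 = 82.33.
Difference: 60 − 82.33 = -22.33, i.e. -22.3 to one decimal place.
The high-quality type would prefer the pooling outcome.

-22.3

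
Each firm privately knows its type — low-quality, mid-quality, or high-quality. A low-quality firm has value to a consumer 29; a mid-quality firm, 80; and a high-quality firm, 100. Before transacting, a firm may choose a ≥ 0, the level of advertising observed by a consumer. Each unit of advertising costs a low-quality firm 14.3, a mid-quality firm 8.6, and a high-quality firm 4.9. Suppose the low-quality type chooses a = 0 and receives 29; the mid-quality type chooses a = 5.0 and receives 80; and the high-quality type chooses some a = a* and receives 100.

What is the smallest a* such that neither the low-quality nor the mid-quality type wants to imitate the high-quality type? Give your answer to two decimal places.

Mid-quality type (on-path payoff 80 − 8.6×5.0 = 37) won't mimic when 37 ≥ 100 − 8.6·a*, i.e. a* ≥ 7.33.
Low-quality type (on-path payoff 29) won't mimic when 29 ≥ 100 − 14.3·a*, i.e. a* ≥ 4.97.
Both must hold, so a* = max(4.97, 7.33) = 7.33. The mid-quality type's constraint binds.

7.33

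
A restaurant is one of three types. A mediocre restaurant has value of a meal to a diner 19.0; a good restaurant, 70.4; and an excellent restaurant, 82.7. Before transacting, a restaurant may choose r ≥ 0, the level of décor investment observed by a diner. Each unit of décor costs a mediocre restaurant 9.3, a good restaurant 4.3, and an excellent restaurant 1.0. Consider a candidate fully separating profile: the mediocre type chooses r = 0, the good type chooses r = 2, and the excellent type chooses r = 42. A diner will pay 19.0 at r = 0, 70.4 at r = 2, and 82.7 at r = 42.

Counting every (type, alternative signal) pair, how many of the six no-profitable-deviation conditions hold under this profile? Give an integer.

Excellent (own payoff 82.7 − 1.0×42 = 40.7): to r=0 gives 19.0 → no gain ✓; to r=2 gives 70.4 − 1.0×2 = 68.4 → profitable ✗.
Mediocre (own payoff 19.0): to r=2 gives 70.4 − 9.3×2 = 51.8 → profitable ✗; to r=42 gives 82.7 − 9.3×42 = -307.9 → no gain ✓.
Good (own payoff 70.4 − 4.3×2 = 61.8): to r=0 gives 19.0 → no gain ✓; to r=42 gives 82.7 − 4.3×42 = -97.9 → no gain ✓.
4 of the 6 constraints hold; not an equilibrium.

4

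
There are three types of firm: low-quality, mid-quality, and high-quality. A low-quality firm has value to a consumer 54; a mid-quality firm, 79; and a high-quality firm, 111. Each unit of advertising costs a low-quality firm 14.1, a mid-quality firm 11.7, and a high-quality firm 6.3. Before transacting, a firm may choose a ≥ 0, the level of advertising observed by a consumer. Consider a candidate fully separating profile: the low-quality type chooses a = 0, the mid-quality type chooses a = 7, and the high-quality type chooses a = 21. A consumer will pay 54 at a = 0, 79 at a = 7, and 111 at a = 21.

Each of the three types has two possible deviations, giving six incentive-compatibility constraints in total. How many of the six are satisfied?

3

Mid-quality (own payoff 79 − 11.7×7 = -2.9): to a=0 gives 54 → profitable ✗; to a=21 gives 111 − 11.7×21 = -134.7 → no gain ✓.
Low-quality (own payoff 54): to a=7 gives 79 − 14.1×7 = -19.7 → no gain ✓; to a=21 gives 111 − 14.1×21 = -185.1 → no gain ✓.
High-quality (own payoff 111 − 6.3×21 = -21.3): to a=0 gives 54 → profitable ✗; to a=7 gives 79 − 6.3×7 = 34.9 → profitable ✗.
3 of the 6 constraints hold; not an equilibrium.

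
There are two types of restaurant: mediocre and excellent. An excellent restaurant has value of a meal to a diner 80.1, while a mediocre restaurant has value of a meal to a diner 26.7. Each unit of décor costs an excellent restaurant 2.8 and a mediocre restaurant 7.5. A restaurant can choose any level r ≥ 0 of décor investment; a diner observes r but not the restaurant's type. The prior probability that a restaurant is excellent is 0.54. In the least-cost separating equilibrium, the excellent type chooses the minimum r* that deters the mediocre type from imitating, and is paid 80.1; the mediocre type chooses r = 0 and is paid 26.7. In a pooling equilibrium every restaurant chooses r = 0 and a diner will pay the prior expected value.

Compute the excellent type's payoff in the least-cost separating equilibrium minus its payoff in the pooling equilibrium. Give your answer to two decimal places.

Least-cost separating signal: r* solves 26.7 = 80.1 − 7.5·r*, so r* = (80.1 − 26.7)/7.5 = 7.12.
Excellent type's separating payoff: 80.1 − 2.8 × r* = 80.1 − 2.8 × (80.1 − 26.7)/7.5 = 80.1 − 149.52/7.5 = 60.164.
Pooling payoff: 0.54 × 80.1 + 0.46 × 26.7 = 55.536.
Difference: 60.164 − 55.536 = 4.628, i.e. 4.63 to two decimal places.
The excellent type prefers to separate.

4.63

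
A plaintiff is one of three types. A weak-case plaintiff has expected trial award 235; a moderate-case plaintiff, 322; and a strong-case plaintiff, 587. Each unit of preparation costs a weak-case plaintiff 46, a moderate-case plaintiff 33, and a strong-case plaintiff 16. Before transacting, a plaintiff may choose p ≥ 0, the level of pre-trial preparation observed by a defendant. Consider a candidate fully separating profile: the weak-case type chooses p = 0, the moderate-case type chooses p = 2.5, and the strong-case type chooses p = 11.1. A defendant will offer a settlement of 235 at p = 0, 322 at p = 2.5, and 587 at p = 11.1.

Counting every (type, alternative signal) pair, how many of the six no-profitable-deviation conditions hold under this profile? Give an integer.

Moderate-case (own payoff 322 − 33×2.5 = 239.5): to p=0 gives 235 → no gain ✓; to p=11.1 gives 587 − 33×11.1 = 220.7 → no gain ✓.
Weak-case (own payoff 235): to p=2.5 gives 322 − 46×2.5 = 207 → no gain ✓; to p=11.1 gives 587 − 46×11.1 = 76.4 → no gain ✓.
Strong-case (own payoff 587 − 16×11.1 = 409.4): to p=0 gives 235 → no gain ✓; to p=2.5 gives 322 − 16×2.5 = 282 → no gain ✓.
6 of the 6 constraints hold; this profile is a separating equilibrium.

6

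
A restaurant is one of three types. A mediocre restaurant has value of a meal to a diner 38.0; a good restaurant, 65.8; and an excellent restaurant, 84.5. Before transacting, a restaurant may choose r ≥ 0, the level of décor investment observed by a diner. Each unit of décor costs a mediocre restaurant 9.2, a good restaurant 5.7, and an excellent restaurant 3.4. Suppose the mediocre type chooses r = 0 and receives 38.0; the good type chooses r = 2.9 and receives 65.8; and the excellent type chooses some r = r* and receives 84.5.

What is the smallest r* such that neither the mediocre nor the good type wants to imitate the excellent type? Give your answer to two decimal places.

Good type (on-path payoff 65.8 − 5.7×2.9 = 49.27) won't mimic when 49.27 ≥ 84.5 − 5.7·r*, i.e. r* ≥ 6.18.
Mediocre type (on-path payoff 38.0) won't mimic when 38.0 ≥ 84.5 − 9.2·r*, i.e. r* ≥ 5.05.
Both must hold, so r* = max(5.05, 6.18) = 6.18. The good type's constraint binds.

6.18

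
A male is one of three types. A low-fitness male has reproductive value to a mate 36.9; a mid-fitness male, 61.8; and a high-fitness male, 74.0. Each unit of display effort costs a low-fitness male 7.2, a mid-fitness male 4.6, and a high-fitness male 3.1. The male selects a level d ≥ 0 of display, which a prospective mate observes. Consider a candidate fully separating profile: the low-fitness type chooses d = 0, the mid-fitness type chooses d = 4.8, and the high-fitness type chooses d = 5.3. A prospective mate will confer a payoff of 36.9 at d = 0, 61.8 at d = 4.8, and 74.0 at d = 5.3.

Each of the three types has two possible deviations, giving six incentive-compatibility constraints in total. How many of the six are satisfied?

Low-fitness (own payoff 36.9): to d=4.8 gives 61.8 − 7.2×4.8 = 27.24 → no gain ✓; to d=5.3 gives 74.0 − 7.2×5.3 = 35.84 → no gain ✓.
Mid-fitness (own payoff 61.8 − 4.6×4.8 = 39.72): to d=0 gives 36.9 → no gain ✓; to d=5.3 gives 74.0 − 4.6×5.3 = 49.62 → profitable ✗.
High-fitness (own payoff 74.0 − 3.1×5.3 = 57.57): to d=0 gives 36.9 → no gain ✓; to d=4.8 gives 61.8 − 3.1×4.8 = 46.92 → no gain ✓.
5 of the 6 constraints hold; not an equilibrium.

5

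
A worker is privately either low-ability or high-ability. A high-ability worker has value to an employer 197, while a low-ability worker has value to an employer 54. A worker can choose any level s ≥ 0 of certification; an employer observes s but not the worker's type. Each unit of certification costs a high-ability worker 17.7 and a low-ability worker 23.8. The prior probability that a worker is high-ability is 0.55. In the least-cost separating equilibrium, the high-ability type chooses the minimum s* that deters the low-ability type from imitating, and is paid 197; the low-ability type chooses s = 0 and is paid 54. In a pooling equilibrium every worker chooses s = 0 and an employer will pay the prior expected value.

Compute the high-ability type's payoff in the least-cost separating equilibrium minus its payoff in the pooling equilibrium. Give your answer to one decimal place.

Least-cost separating signal: s* solves 54 = 197 − 23.8·s*, so s* = (197 − 54)/23.8 ≈ 6.0084.
High-ability type's separating payoff: 197 − 17.7 × s* = 197 − 17.7 × (197 − 54)/23.8 = 197 − 2531.1/23.8 ≈ 90.651.
Pooling payoff: 0.55 × 197 + 0.45 × 54 = 132.65.
Difference: 90.651 − 132.65 = -41.999, i.e. -42.0 to one decimal place.
The high-ability type would prefer the pooling outcome.

-42.0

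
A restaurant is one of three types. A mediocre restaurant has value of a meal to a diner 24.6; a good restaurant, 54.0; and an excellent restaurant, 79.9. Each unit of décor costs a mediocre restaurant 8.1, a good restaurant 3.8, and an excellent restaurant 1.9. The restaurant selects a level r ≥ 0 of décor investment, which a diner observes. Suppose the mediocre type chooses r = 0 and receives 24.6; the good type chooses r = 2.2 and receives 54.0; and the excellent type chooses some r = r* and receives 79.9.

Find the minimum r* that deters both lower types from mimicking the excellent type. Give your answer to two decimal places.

Mediocre type (on-path payoff 24.6) won't mimic when 24.6 ≥ 79.9 − 8.1·r*, i.e. r* ≥ 6.83.
Good type (on-path payoff 54.0 − 3.8×2.2 = 45.64) won't mimic when 45.64 ≥ 79.9 − 3.8·r*, i.e. r* ≥ 9.02.
Both must hold, so r* = max(6.83, 9.02) = 9.02. The good type's constraint binds.

9.02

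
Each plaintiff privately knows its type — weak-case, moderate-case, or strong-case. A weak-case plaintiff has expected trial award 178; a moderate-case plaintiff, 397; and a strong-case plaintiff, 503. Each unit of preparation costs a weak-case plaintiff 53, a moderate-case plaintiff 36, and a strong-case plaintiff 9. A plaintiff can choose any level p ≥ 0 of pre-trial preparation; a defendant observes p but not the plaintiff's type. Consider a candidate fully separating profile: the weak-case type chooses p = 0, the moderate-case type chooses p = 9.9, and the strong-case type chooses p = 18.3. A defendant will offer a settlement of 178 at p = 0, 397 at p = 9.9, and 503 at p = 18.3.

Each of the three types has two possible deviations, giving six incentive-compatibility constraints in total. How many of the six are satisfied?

5

Strong-case (own payoff 503 − 9×18.3 = 338.3): to p=0 gives 178 → no gain ✓; to p=9.9 gives 397 − 9×9.9 = 307.9 → no gain ✓.
Weak-case (own payoff 178): to p=9.9 gives 397 − 53×9.9 = -127.7 → no gain ✓; to p=18.3 gives 503 − 53×18.3 = -466.9 → no gain ✓.
Moderate-case (own payoff 397 − 36×9.9 = 40.6): to p=0 gives 178 → profitable ✗; to p=18.3 gives 503 − 36×18.3 = -155.8 → no gain ✓.
5 of the 6 constraints hold; not an equilibrium.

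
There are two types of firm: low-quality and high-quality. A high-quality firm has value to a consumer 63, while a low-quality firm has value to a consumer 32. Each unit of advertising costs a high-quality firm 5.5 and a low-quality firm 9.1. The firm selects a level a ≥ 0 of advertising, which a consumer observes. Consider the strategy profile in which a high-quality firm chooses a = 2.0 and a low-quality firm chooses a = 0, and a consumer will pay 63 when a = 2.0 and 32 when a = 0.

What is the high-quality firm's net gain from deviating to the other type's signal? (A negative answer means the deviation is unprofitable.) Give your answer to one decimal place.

-20.0

Playing a = 2.0 the high-quality firm receives 63 − 5.5 × 2.0 = 52.
Deviating to a = 0 yields 32 instead.
Gain from deviating: 32 − 52 = -20.0.
The gain is negative, so the high-quality type's incentive-compatibility constraint is satisfied.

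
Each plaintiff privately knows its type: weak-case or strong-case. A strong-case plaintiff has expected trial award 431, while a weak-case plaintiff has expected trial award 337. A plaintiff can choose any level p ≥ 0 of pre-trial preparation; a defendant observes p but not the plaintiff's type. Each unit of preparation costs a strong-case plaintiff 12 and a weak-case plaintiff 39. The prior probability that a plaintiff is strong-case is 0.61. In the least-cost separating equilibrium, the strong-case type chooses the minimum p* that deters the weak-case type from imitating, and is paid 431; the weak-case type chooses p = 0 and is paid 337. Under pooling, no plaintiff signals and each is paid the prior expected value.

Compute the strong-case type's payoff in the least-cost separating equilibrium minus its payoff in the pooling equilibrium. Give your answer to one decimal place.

Least-cost separating signal: p* solves 337 = 431 − 39·p*, so p* = (431 − 337)/39 ≈ 2.4103.
Strong-case type's separating payoff: 431 − 12 × p* = 431 − 12 × (431 − 337)/39 = 431 − 1128/39 ≈ 402.077.
Pooling payoff: 0.61 × 431 + 0.39 × 337 = 394.34.
Difference: 402.077 − 394.34 = 7.737, i.e. 7.7 to one decimal place.
The strong-case type prefers to separate.

7.7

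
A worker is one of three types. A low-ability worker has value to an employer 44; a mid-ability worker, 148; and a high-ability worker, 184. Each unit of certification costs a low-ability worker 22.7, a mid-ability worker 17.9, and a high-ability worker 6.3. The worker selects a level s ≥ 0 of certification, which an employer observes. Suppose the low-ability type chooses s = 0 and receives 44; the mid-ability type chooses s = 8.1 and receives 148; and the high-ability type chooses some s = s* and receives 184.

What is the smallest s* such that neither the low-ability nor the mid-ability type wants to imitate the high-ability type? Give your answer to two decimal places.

Low-ability type (on-path payoff 44) won't mimic when 44 ≥ 184 − 22.7·s*, i.e. s* ≥ 6.17.
Mid-ability type (on-path payoff 148 − 17.9×8.1 = 3.01) won't mimic when 3.01 ≥ 184 − 17.9·s*, i.e. s* ≥ 10.11.
Both must hold, so s* = max(6.17, 10.11) = 10.11. The mid-ability type's constraint binds.

10.11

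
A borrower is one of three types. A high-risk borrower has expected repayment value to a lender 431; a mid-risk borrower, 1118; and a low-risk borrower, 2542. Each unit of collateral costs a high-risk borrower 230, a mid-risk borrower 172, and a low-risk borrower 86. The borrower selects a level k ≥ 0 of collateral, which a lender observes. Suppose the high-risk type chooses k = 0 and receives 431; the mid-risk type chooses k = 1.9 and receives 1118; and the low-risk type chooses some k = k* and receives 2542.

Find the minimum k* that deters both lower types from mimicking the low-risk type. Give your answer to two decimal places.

10.18

Mid-risk type (on-path payoff 1118 − 172×1.9 = 791.2) won't mimic when 791.2 ≥ 2542 − 172·k*, i.e. k* ≥ 10.18.
High-risk type (on-path payoff 431) won't mimic when 431 ≥ 2542 − 230·k*, i.e. k* ≥ 9.18.
Both must hold, so k* = max(9.18, 10.18) = 10.18. The mid-risk type's constraint binds.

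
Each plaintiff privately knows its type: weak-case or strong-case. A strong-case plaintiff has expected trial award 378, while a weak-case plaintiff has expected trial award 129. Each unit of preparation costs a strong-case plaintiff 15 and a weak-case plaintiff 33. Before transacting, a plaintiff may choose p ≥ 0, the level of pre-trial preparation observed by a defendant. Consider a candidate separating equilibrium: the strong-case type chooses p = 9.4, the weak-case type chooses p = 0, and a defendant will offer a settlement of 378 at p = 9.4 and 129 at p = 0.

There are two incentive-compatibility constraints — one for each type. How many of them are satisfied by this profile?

Strong-case type: signal → 378 − 15 × 9.4 = 237; deviate to 0 → 129. IC holds (237 ≥ 129).
Weak-case type: stay at 0 → 129; mimic → 378 − 33 × 9.4 = 67.8. IC holds (129 ≥ 67.8).
2 of 2 constraints hold, so this is a separating equilibrium.

2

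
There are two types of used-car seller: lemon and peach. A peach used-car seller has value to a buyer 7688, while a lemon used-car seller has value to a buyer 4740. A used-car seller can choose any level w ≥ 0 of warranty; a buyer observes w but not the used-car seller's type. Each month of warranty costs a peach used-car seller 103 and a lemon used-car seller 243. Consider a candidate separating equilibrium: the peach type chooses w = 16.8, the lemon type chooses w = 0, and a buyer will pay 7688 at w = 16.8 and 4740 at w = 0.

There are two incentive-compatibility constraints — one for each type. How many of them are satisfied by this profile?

2

Peach type: signal → 7688 − 103 × 16.8 = 5957.6; deviate to 0 → 4740. IC holds (5957.6 ≥ 4740).
Lemon type: stay at 0 → 4740; mimic → 7688 − 243 × 16.8 = 3605.6. IC holds (4740 ≥ 3605.6).
2 of 2 constraints hold, so this is a separating equilibrium.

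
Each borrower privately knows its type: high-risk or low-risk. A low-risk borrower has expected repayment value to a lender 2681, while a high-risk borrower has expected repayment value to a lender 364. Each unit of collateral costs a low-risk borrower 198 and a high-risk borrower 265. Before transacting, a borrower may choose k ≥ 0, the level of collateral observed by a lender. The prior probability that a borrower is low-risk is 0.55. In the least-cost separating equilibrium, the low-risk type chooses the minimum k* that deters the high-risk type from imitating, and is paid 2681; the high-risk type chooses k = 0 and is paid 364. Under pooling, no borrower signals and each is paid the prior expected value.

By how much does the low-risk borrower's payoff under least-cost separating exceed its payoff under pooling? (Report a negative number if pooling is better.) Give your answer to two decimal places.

-688.54

Least-cost separating signal: k* solves 364 = 2681 − 265·k*, so k* = (2681 − 364)/265 ≈ 8.7434.
Low-risk type's separating payoff: 2681 − 198 × k* = 2681 − 198 × (2681 − 364)/265 = 2681 − 458766/265 ≈ 949.8075.
Pooling payoff: 0.55 × 2681 + 0.45 × 364 = 1638.35.
Difference: 949.8075 − 1638.35 = -688.5425, i.e. -688.54 to two decimal places.
The low-risk type would prefer the pooling outcome.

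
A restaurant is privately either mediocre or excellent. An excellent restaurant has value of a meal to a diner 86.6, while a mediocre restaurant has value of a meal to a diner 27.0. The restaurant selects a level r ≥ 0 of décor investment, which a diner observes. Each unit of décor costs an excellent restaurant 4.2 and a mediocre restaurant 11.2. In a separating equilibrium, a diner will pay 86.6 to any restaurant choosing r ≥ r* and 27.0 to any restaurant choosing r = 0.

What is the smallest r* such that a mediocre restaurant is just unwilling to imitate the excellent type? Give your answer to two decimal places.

A mediocre restaurant choosing r = 0 receives 27.0.
Imitating at r* instead would pay 86.6 at cost 11.2·r*, netting 86.6 − 11.2·r*.
Indifference: 27.0 = 86.6 − 11.2·r*, so r* = (86.6 − 27.0) / 11.2 ≈ 5.32.
This is the mediocre type's binding incentive-compatibility constraint; any r ≥ 5.32 sustains separation on that side.

5.32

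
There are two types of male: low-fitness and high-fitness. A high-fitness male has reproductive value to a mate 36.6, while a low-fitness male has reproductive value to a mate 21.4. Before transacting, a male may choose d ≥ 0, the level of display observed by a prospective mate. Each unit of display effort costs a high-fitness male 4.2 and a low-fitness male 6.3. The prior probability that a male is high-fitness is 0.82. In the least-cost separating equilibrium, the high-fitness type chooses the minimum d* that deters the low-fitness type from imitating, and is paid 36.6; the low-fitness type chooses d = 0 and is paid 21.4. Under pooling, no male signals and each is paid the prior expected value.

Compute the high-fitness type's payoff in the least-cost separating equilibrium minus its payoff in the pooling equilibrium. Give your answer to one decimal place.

Least-cost separating signal: d* solves 21.4 = 36.6 − 6.3·d*, so d* = (36.6 − 21.4)/6.3 ≈ 2.4127.
High-fitness type's separating payoff: 36.6 − 4.2 × d* = 36.6 − 4.2 × (36.6 − 21.4)/6.3 = 36.6 − 63.84/6.3 ≈ 26.467.
Pooling payoff: 0.82 × 36.6 + 0.18 × 21.4 = 33.864.
Difference: 26.467 − 33.864 = -7.397, i.e. -7.4 to one decimal place.
The high-fitness type would prefer the pooling outcome.

-7.4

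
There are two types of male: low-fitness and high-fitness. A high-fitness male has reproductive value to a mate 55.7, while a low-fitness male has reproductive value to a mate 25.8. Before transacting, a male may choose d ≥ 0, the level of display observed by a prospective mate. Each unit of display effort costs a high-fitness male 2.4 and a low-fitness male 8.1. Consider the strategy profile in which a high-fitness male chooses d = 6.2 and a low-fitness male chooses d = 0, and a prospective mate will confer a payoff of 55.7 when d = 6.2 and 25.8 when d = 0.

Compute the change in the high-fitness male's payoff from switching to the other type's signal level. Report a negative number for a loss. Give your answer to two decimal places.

-15.02

Playing d = 6.2 the high-fitness male receives 55.7 − 2.4 × 6.2 = 40.82.
Deviating to d = 0 yields 25.8 instead.
Gain from deviating: 25.8 − 40.82 = -15.02.
The gain is negative, so the high-fitness type's incentive-compatibility constraint is satisfied.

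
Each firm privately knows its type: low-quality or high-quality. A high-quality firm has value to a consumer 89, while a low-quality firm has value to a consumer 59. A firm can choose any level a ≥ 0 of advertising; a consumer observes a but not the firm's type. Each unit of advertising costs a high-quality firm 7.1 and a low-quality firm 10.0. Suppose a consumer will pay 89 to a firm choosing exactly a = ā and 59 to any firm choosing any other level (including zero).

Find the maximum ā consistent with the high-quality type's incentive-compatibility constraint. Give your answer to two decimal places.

Choosing ā yields the high-quality type 89 − 7.1·ā; choosing zero yields 59.
The high-quality type is indifferent at 89 − 7.1·ā = 59, i.e. ā = (89 − 59) / 7.1 ≈ 4.23.
For any ā above 4.23 the high-quality type would rather pool at zero, so separation collapses.

4.23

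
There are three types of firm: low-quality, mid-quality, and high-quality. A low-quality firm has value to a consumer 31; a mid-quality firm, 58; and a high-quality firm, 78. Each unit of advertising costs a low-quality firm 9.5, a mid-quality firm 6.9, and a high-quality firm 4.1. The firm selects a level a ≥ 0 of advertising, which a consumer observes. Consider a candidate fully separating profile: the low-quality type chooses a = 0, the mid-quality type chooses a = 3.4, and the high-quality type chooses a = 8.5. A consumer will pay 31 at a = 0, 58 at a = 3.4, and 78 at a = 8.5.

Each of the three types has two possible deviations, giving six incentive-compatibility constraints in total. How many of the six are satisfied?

High-quality (own payoff 78 − 4.1×8.5 = 43.15): to a=0 gives 31 → no gain ✓; to a=3.4 gives 58 − 4.1×3.4 = 44.06 → profitable ✗.
Low-quality (own payoff 31): to a=3.4 gives 58 − 9.5×3.4 = 25.7 → no gain ✓; to a=8.5 gives 78 − 9.5×8.5 = -2.75 → no gain ✓.
Mid-quality (own payoff 58 − 6.9×3.4 = 34.54): to a=0 gives 31 → no gain ✓; to a=8.5 gives 78 − 6.9×8.5 = 19.35 → no gain ✓.
5 of the 6 constraints hold; not an equilibrium.

5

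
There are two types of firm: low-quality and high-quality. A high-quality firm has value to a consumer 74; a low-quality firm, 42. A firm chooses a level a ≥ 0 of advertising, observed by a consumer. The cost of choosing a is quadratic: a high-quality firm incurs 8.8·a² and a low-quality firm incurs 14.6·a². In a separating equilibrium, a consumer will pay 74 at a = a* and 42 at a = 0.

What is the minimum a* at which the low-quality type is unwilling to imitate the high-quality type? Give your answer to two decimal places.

The low-quality type at a = 0 receives 42; imitating at a* yields 74 − 14.6·a*².
Indifference: 42 = 74 − 14.6·a*², so a*² = (74 − 42) / 14.6 ≈ 2.1918.
a* = √2.1918 ≈ 1.48.

1.48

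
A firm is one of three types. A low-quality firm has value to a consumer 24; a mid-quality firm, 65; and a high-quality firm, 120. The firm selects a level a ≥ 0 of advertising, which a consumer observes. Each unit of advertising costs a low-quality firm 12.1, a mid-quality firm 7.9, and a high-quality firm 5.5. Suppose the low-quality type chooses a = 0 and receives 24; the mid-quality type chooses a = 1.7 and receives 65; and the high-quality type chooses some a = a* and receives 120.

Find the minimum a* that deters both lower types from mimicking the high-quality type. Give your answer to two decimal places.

Low-quality type (on-path payoff 24) won't mimic when 24 ≥ 120 − 12.1·a*, i.e. a* ≥ 7.93.
Mid-quality type (on-path payoff 65 − 7.9×1.7 = 51.57) won't mimic when 51.57 ≥ 120 − 7.9·a*, i.e. a* ≥ 8.66.
Both must hold, so a* = max(7.93, 8.66) = 8.66. The mid-quality type's constraint binds.

8.66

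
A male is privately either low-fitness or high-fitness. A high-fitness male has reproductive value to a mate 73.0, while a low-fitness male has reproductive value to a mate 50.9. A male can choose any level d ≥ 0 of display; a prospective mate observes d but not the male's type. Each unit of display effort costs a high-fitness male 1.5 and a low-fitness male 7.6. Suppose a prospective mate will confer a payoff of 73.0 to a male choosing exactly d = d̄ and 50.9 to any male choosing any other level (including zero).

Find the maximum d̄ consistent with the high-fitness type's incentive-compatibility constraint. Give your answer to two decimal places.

14.73

Choosing d̄ yields the high-fitness type 73.0 − 1.5·d̄; choosing zero yields 50.9.
The high-fitness type is indifferent at 73.0 − 1.5·d̄ = 50.9, i.e. d̄ = (73.0 − 50.9) / 1.5 ≈ 14.73.
For any d̄ above 14.73 the high-fitness type would rather pool at zero, so separation collapses.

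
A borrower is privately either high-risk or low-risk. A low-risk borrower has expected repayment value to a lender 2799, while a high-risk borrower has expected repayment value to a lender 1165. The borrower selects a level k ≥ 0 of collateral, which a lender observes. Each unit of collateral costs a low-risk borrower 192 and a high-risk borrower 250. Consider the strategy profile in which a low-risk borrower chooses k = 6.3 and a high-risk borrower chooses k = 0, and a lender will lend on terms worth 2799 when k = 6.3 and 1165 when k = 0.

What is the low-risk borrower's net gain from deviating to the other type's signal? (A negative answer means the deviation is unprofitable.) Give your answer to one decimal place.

-424.4

Playing k = 6.3 the low-risk borrower receives 2799 − 192 × 6.3 = 1589.4.
Deviating to k = 0 yields 1165 instead.
Gain from deviating: 1165 − 1589.4 = -424.4.
The gain is negative, so the low-risk type's incentive-compatibility constraint is satisfied.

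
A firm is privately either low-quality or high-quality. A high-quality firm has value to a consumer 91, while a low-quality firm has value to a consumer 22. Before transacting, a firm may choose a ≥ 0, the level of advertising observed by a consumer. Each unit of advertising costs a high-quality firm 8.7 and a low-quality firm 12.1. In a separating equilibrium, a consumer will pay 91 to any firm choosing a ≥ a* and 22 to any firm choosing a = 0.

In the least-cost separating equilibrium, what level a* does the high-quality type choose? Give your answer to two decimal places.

5.70

A low-quality firm choosing a = 0 receives 22.
Imitating at a* instead would pay 91 at cost 12.1·a*, netting 91 − 12.1·a*.
Indifference: 22 = 91 − 12.1·a*, so a* = (91 − 22) / 12.1 ≈ 5.70.
At a* the low-quality type's incentive constraint just binds; the high-quality type strictly prefers a* since its per-unit cost is lower.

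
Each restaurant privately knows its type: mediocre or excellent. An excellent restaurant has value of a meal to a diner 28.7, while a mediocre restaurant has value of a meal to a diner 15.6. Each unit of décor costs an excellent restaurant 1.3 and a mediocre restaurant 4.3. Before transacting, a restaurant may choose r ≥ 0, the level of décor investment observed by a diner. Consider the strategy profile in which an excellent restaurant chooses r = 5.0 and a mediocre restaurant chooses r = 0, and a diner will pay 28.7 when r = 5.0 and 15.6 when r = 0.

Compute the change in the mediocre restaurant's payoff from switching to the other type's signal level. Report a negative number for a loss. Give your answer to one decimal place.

Playing r = 0 the mediocre restaurant receives 15.6.
Deviating to r = 5.0 brings payment 28.7 at cost 4.3 × 5.0 = 21.5, netting 7.2.
Gain from deviating: 7.2 − 15.6 = -8.4.
The gain is negative, so the mediocre type's incentive-compatibility constraint is satisfied.

-8.4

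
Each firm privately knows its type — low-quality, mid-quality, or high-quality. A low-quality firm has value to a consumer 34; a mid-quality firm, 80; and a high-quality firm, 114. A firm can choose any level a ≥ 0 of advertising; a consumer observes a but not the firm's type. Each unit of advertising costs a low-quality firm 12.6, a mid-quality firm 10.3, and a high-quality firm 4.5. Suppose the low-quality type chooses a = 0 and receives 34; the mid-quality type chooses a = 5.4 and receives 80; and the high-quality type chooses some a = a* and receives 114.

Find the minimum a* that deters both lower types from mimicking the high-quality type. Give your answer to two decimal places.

8.70

Mid-quality type (on-path payoff 80 − 10.3×5.4 = 24.38) won't mimic when 24.38 ≥ 114 − 10.3·a*, i.e. a* ≥ 8.70.
Low-quality type (on-path payoff 34) won't mimic when 34 ≥ 114 − 12.6·a*, i.e. a* ≥ 6.35.
Both must hold, so a* = max(6.35, 8.70) = 8.70. The mid-quality type's constraint binds.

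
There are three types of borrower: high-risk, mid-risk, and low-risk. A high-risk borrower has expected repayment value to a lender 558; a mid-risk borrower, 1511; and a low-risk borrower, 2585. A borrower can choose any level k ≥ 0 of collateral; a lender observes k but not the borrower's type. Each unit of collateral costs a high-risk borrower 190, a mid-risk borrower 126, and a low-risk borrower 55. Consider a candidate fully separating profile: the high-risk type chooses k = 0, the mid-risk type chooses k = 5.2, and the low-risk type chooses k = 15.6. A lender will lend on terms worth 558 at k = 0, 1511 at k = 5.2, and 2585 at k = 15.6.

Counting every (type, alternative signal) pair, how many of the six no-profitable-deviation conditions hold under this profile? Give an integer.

Mid-risk (own payoff 1511 − 126×5.2 = 855.8): to k=0 gives 558 → no gain ✓; to k=15.6 gives 2585 − 126×15.6 = 619.4 → no gain ✓.
Low-risk (own payoff 2585 − 55×15.6 = 1727): to k=0 gives 558 → no gain ✓; to k=5.2 gives 1511 − 55×5.2 = 1225 → no gain ✓.
High-risk (own payoff 558): to k=5.2 gives 1511 − 190×5.2 = 523 → no gain ✓; to k=15.6 gives 2585 − 190×15.6 = -379 → no gain ✓.
6 of the 6 constraints hold; this profile is a separating equilibrium.

6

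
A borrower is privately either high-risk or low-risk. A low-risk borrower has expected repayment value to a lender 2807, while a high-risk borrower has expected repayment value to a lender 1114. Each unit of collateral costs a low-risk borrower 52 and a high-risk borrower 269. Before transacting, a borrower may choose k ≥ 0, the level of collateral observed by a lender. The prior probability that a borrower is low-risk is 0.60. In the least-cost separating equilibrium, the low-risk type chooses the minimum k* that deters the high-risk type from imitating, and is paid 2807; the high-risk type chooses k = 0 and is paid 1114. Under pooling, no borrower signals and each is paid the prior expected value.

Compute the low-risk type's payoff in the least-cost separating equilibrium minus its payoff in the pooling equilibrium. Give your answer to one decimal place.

349.9

Least-cost separating signal: k* solves 1114 = 2807 − 269·k*, so k* = (2807 − 1114)/269 ≈ 6.2937.
Low-risk type's separating payoff: 2807 − 52 × k* = 2807 − 52 × (2807 − 1114)/269 = 2807 − 88036/269 ≈ 2479.729.
Pooling payoff: 0.60 × 2807 + 0.40 × 1114 = 2129.8.
Difference: 2479.729 − 2129.8 = 349.929, i.e. 349.9 to one decimal place.
The low-risk type prefers to separate.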